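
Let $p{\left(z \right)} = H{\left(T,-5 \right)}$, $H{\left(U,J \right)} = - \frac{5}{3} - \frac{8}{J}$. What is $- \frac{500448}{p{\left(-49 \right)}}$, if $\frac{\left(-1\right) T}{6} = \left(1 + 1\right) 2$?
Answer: $7506720$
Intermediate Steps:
$T = -24$ ($T = - 6 \left(1 + 1\right) 2 = - 6 \cdot 2 \cdot 2 = \left(-6\right) 4 = -24$)
$H{\left(U,J \right)} = - \frac{5}{3} - \frac{8}{J}$ ($H{\left(U,J \right)} = \left(-5\right) \frac{1}{3} - \frac{8}{J} = - \frac{5}{3} - \frac{8}{J}$)
$p{\left(z \right)} = - \frac{1}{15}$ ($p{\left(z \right)} = - \frac{5}{3} - \frac{8}{-5} = - \frac{5}{3} - - \frac{8}{5} = - \frac{5}{3} + \frac{8}{5} = - \frac{1}{15}$)
$- \frac{500448}{p{\left(-49 \right)}} = - \frac{500448}{- \frac{1}{15}} = \left(-500448\right) \left(-15\right) = 7506720$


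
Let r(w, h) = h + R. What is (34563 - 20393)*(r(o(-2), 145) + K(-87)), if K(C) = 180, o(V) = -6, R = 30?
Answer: 5030350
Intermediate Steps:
r(w, h) = 30 + h (r(w, h) = h + 30 = 30 + h)
(34563 - 20393)*(r(o(-2), 145) + K(-87)) = (34563 - 20393)*((30 + 145) + 180) = 14170*(175 + 180) = 14170*355 = 5030350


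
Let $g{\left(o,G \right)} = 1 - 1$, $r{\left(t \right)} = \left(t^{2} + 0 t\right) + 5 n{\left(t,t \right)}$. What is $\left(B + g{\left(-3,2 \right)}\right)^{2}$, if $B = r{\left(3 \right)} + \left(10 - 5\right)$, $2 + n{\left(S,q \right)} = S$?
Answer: $361$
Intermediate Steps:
$n{\left(S,q \right)} = -2 + S$
$r{\left(t \right)} = -10 + t^{2} + 5 t$ ($r{\left(t \right)} = \left(t^{2} + 0 t\right) + 5 \left(-2 + t\right) = \left(t^{2} + 0\right) + \left(-10 + 5 t\right) = t^{2} + \left(-10 + 5 t\right) = -10 + t^{2} + 5 t$)
$g{\left(o,G \right)} = 0$ ($g{\left(o,G \right)} = 1 - 1 = 0$)
$B = 19$ ($B = \left(-10 + 3^{2} + 5 \cdot 3\right) + \left(10 - 5\right) = \left(-10 + 9 + 15\right) + \left(10 - 5\right) = 14 + 5 = 19$)
$\left(B + g{\left(-3,2 \right)}\right)^{2} = \left(19 + 0\right)^{2} = 19^{2} = 361$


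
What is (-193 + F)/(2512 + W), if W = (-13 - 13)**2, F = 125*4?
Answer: 307/3188 ≈ 0.096299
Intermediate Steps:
F = 500
W = 676 (W = (-26)**2 = 676)
(-193 + F)/(2512 + W) = (-193 + 500)/(2512 + 676) = 307/3188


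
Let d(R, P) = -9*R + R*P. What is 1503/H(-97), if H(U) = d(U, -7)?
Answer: 1503/1552 ≈ 0.96843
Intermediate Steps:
d(R, P) = -9*R + P*R
H(U) = -16*U (H(U) = U*(-9 - 7) = U*(-16) = -16*U)
1503/H(-97) = 1503/((-16*(-97))) = 1503/1552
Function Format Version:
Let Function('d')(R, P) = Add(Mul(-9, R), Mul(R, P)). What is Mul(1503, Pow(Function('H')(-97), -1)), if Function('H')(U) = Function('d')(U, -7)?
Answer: Rational(1503, 1552) ≈ 0.96843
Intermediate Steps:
Function('d')(R, P) = Add(Mul(-9, R), Mul(P, R))
Function('H')(U) = Mul(-16, U) (Function('H')(U) = Mul(U, Add(-9, -7)) = Mul(U, -16) = Mul(-16, U))
Mul(1503, Pow(Function('H')(-97), -1)) = Mul(1503, Pow(Mul(-16, -97), -1)) = Mul(1503, Pow(1552, -1)) = Mul(1503, Rational(1, 1552)) = Rational(1503, 1552)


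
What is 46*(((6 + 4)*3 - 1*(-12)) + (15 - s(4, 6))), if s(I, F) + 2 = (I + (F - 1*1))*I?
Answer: 1058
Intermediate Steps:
s(I, F) = -2 + I*(-1 + F + I) (s(I, F) = -2 + (I + (F - 1*1))*I = -2 + (I + (F - 1))*I = -2 + (I + (-1 + F))*I = -2 + (-1 + F + I)*I = -2 + I*(-1 + F + I))
46*(((6 + 4)*3 - 1*(-12)) + (15 - s(4, 6))) = 46*(((6 + 4)*3 - 1*(-12)) + (15 - (-2 + 4² - 1*4 + 6*4))) = 46*((10*3 + 12) + (15 - (-2 + 16 - 4 + 24))) = 46*((30 + 12) + (15 - 1*34)) = 46*(42 + (15 - 34)) = 46*(42 - 19) = 46*23 = 1058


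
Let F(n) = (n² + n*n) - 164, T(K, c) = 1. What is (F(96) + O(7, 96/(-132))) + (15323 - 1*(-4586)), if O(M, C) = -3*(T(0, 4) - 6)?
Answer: 38192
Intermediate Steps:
F(n) = -164 + 2*n² (F(n) = (n² + n²) - 164 = 2*n² - 164 = -164 + 2*n²)
O(M, C) = 15 (O(M, C) = -3*(1 - 6) = -3*(-5) = 15)
(F(96) + O(7, 96/(-132))) + (15323 - 1*(-4586)) = ((-164 + 2*96²) + 15) + (15323 - 1*(-4586)) = ((-164 + 2*9216) + 15) + (15323 + 4586) = ((-164 + 18432) + 15) + 19909 = (18268 + 15) + 19909 = 18283 + 19909 = 38192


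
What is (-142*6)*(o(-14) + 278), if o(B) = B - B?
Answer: -236856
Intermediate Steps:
o(B) = 0
(-142*6)*(o(-14) + 278) = (-142*6)*(0 + 278) = -852*278 = -236856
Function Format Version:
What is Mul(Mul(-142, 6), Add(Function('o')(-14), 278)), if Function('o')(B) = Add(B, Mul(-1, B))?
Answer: -236856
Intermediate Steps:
Function('o')(B) = 0
Mul(Mul(-142, 6), Add(Function('o')(-14), 278)) = Mul(Mul(-142, 6), Add(0, 278)) = Mul(-852, 278) = -236856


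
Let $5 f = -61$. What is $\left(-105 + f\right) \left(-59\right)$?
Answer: $\frac{34574}{5} \approx 6914.8$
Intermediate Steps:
$f = - \frac{61}{5}$ ($f = \frac{1}{5} \left(-61\right) = - \frac{61}{5} \approx -12.2$)
$\left(-105 + f\right) \left(-59\right) = \left(-105 - \frac{61}{5}\right) \left(-59\right) = \left(- \frac{586}{5}\right) \left(-59\right) = \frac{34574}{5}$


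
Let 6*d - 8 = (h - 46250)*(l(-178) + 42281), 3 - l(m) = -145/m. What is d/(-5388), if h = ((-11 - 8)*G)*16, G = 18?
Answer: 64880136905/959064 ≈ 67649.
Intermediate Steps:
l(m) = 3 + 145/m (l(m) = 3 - (-145)/m = 3 + 145/m)
h = -5472 (h = ((-11 - 8)*18)*16 = -19*18*16 = -342*16 = -5472)
d = -64880136905/178 (d = 4/3 + ((-5472 - 46250)*((3 + 145/(-178)) + 42281))/6 = 4/3 + (-51722*((3 + 145*(-1/178)) + 42281))/6 = 4/3 + (-51722*((3 - 145/178) + 42281))/6 = 4/3 + (-51722*(389/178 + 42281))/6 = 4/3 + (-51722*7526407/178)/6 = 4/3 + (⅙)*(-194640411427/89) = 4/3 - 194640411427/534 = -64880136905/178 ≈ -3.6450e+8)
d/(-5388) = -64880136905/178/(-5388) = -64880136905/178*(-1/5388) = 64880136905/959064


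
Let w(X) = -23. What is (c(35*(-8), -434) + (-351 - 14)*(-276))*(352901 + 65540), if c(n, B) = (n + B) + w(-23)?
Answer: 41845355323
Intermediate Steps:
c(n, B) = -23 + B + n (c(n, B) = (n + B) - 23 = (B + n) - 23 = -23 + B + n)
(c(35*(-8), -434) + (-351 - 14)*(-276))*(352901 + 65540) = ((-23 - 434 + 35*(-8)) + (-351 - 14)*(-276))*(352901 + 65540) = ((-23 - 434 - 280) - 365*(-276))*418441 = (-737 + 100740)*418441 = 100003*418441 = 41845355323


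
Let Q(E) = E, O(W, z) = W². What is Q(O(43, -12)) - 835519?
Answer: -833670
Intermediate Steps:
Q(O(43, -12)) - 835519 = 43² - 835519 = 1849 - 835519 = -833670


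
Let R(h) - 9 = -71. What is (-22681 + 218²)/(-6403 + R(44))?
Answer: -8281/2155 ≈ -3.8427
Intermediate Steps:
R(h) = -62 (R(h) = 9 - 71 = -62)
(-22681 + 218²)/(-6403 + R(44)) = (-22681 + 218²)/(-6403 - 62) = (-22681 + 47524)/(-6465) = 24843*(-1/6465) = -8281/2155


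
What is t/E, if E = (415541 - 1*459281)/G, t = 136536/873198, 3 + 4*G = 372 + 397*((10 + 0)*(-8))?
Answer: 178583399/6365613420 ≈ 0.028054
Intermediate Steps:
G = -31391/4 (G = -¾ + (372 + 397*((10 + 0)*(-8)))/4 = -¾ + (372 + 397*(10*(-8)))/4 = -¾ + (372 + 397*(-80))/4 = -¾ + (372 - 31760)/4 = -¾ + (¼)*(-31388) = -¾ - 7847 = -31391/4 ≈ -7847.8)
t = 22756/145533 (t = 136536*(1/873198) = 22756/145533 ≈ 0.15636)
E = 174960/31391 (E = (415541 - 1*459281)/(-31391/4) = (415541 - 459281)*(-4/31391) = -43740*(-4/31391) = 174960/31391 ≈ 5.5736)
t/E = 22756/(145533*(174960/31391)) = (22756/145533)*(31391/174960) = 178583399/6365613420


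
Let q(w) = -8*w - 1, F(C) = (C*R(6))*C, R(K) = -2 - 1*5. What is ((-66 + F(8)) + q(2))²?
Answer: 281961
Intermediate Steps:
R(K) = -7 (R(K) = -2 - 5 = -7)
F(C) = -7*C² (F(C) = (C*(-7))*C = (-7*C)*C = -7*C²)
q(w) = -1 - 8*w
((-66 + F(8)) + q(2))² = ((-66 - 7*8²) + (-1 - 8*2))² = ((-66 - 7*64) + (-1 - 16))² = ((-66 - 448) - 17)² = (-514 - 17)² = (-531)² = 281961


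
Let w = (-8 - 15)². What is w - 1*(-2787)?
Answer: 3316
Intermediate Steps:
w = 529 (w = (-23)² = 529)
w - 1*(-2787) = 529 - 1*(-2787) = 529 + 2787 = 3316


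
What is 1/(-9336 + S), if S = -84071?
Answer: -1/93407 ≈ -1.0706e-5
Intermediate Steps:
1/(-9336 + S) = 1/(-9336 - 84071) = 1/(-93407) = -1/93407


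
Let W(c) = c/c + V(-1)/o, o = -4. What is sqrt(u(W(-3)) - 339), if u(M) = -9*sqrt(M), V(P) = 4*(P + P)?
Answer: sqrt(-339 - 9*sqrt(3)) ≈ 18.831*I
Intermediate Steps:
V(P) = 8*P (V(P) = 4*(2*P) = 8*P)
W(c) = 3 (W(c) = c/c + (8*(-1))/(-4) = 1 - 8*(-1/4) = 1 + 2 = 3)
sqrt(u(W(-3)) - 339) = sqrt(-9*sqrt(3) - 339) = sqrt(-339 - 9*sqrt(3))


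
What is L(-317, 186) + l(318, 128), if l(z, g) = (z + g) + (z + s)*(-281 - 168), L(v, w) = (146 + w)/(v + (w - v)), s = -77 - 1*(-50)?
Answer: -12109643/93 ≈ -1.3021e+5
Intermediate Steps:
s = -27 (s = -77 + 50 = -27)
L(v, w) = (146 + w)/w
l(z, g) = 12123 + g - 448*z (l(z, g) = (z + g) + (z - 27)*(-281 - 168) = (g + z) + (-27 + z)*(-449) = (g + z) + (12123 - 449*z) = 12123 + g - 448*z)
L(-317, 186) + l(318, 128) = (146 + 186)/186 + (12123 + 128 - 448*318) = (1/186)*332 + (12123 + 128 - 142464) = 166/93 - 130213 = -12109643/93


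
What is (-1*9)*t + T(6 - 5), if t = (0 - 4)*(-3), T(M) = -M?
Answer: -109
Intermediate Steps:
t = 12 (t = -4*(-3) = 12)
(-1*9)*t + T(6 - 5) = -1*9*12 - (6 - 5) = -9*12 - 1*1 = -108 - 1 = -109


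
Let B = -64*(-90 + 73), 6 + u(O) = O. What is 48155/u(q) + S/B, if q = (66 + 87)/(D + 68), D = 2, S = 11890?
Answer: -1832155085/145248 ≈ -12614.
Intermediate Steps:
q = 153/70 (q = (66 + 87)/(2 + 68) = 153/70 ≈ 2.1857)
u(O) = -6 + O
B = 1088 (B = -64*(-17) = 1088)
48155/u(q) + S/B = 48155/(-6 + 153/70) + 11890/1088 = 48155/(-267/70) + 11890*(1/1088) = 48155*(-70/267) + 5945/544 = -3370850/267 + 5945/544 = -1832155085/145248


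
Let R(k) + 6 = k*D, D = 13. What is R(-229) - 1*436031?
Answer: -439014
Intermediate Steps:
R(k) = -6 + 13*k (R(k) = -6 + k*13 = -6 + 13*k)
R(-229) - 1*436031 = (-6 + 13*(-229)) - 1*436031 = (-6 - 2977) - 436031 = -2983 - 436031 = -439014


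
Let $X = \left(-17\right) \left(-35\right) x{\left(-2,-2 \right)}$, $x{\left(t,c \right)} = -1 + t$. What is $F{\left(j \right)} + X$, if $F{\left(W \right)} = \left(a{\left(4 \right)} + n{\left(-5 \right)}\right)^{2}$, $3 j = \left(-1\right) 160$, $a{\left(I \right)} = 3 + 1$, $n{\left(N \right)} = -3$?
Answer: $-1784$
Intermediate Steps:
$a{\left(I \right)} = 4$
$X = -1785$ ($X = \left(-17\right) \left(-35\right) \left(-1 - 2\right) = 595 \left(-3\right) = -1785$)
$j = - \frac{160}{3}$ ($j = \frac{\left(-1\right) 160}{3} = \frac{1}{3} \left(-160\right) = - \frac{160}{3} \approx -53.333$)
$F{\left(W \right)} = 1$ ($F{\left(W \right)} = \left(4 - 3\right)^{2} = 1^{2} = 1$)
$F{\left(j \right)} + X = 1 - 1785 = -1784$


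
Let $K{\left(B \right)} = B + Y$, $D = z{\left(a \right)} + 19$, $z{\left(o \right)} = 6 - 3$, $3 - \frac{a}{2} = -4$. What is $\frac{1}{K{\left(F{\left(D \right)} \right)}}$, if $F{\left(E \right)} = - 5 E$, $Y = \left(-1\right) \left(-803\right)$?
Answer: $\frac{1}{693} \approx 0.001443$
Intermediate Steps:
$a = 14$ ($a = 6 - -8 = 6 + 8 = 14$)
$z{\left(o \right)} = 3$
$Y = 803$
$D = 22$ ($D = 3 + 19 = 22$)
$K{\left(B \right)} = 803 + B$ ($K{\left(B \right)} = B + 803 = 803 + B$)
$\frac{1}{K{\left(F{\left(D \right)} \right)}} = \frac{1}{803 - 110} = \frac{1}{693}$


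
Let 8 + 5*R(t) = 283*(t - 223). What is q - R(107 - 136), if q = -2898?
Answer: 56834/5 ≈ 11367.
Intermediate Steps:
R(t) = -63117/5 + 283*t/5 (R(t) = -8/5 + (283*(t - 223))/5 = -8/5 + (283*(-223 + t))/5 = -8/5 + (-63109 + 283*t)/5 = -8/5 + (-63109/5 + 283*t/5) = -63117/5 + 283*t/5)
q - R(107 - 136) = -2898 - (-63117/5 + 283*(107 - 136)/5) = -2898 - (-63117/5 + (283/5)*(-29)) = -2898 - (-63117/5 - 8207/5) = -2898 - 1*(-71324/5) = -2898 + 71324/5 = 56834/5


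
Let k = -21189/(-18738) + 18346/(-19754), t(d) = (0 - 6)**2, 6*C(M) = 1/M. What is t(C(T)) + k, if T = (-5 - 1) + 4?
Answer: 2233369405/61691742 ≈ 36.202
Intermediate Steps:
T = -2 (T = -6 + 4 = -2)
C(M) = 1/(6*M)
t(d) = 36 (t(d) = (-6)**2 = 36)
k = 12466693/61691742 (k = -21189*(-1/18738) + 18346*(-1/19754) = 7063/6246 - 9173/9877 = 12466693/61691742 ≈ 0.20208)
t(C(T)) + k = 36 + 12466693/61691742 = 2233369405/61691742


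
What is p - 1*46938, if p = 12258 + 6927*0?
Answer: -34680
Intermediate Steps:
p = 12258 (p = 12258 + 0 = 12258)
p - 1*46938 = 12258 - 1*46938 = 12258 - 46938 = -34680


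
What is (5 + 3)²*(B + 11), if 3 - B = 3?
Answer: 704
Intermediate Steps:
B = 0 (B = 3 - 1*3 = 3 - 3 = 0)
(5 + 3)²*(B + 11) = (5 + 3)²*(0 + 11) = 8²*11 = 64*11 = 704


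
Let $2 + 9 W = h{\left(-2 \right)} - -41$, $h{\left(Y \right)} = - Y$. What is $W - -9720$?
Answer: $\frac{87521}{9} \approx 9724.6$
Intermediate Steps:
$W = \frac{41}{9}$ ($W = - \frac{2}{9} + \frac{\left(-1\right) \left(-2\right) - -41}{9} = - \frac{2}{9} + \frac{2 + 41}{9} = - \frac{2}{9} + \frac{1}{9} \cdot 43 = - \frac{2}{9} + \frac{43}{9} = \frac{41}{9} \approx 4.5556$)
$W - -9720 = \frac{41}{9} - -9720 = \frac{41}{9} + 9720 = \frac{87521}{9}$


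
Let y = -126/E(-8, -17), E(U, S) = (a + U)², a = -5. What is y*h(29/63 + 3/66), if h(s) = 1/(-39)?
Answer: 42/2197 ≈ 0.019117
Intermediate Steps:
h(s) = -1/39
E(U, S) = (-5 + U)²
y = -126/169 (y = -126/(-5 - 8)² = -126/((-13)²) = -126/169 ≈ -0.74556)
y*h(29/63 + 3/66) = -126/169*(-1/39) = 42/2197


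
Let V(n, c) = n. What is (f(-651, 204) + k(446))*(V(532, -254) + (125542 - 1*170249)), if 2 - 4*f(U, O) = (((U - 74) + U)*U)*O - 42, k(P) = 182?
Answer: 2018107619025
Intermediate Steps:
f(U, O) = 11 - O*U*(-74 + 2*U)/4 (f(U, O) = ½ - ((((U - 74) + U)*U)*O - 42)/4 = ½ - ((((-74 + U) + U)*U)*O - 42)/4 = ½ - (((-74 + 2*U)*U)*O - 42)/4 = ½ - ((U*(-74 + 2*U))*O - 42)/4 = ½ - (O*U*(-74 + 2*U) - 42)/4 = ½ - (-42 + O*U*(-74 + 2*U))/4 = ½ + (21/2 - O*U*(-74 + 2*U)/4) = 11 - O*U*(-74 + 2*U)/4)
(f(-651, 204) + k(446))*(V(532, -254) + (125542 - 1*170249)) = ((11 - ½*204*(-651)² + (37/2)*204*(-651)) + 182)*(532 + (125542 - 1*170249)) = ((11 - ½*204*423801 - 2456874) + 182)*(532 + (125542 - 170249)) = ((11 - 43227702 - 2456874) + 182)*(532 - 44707) = (-45684565 + 182)*(-44175) = -45684383*(-44175) = 2018107619025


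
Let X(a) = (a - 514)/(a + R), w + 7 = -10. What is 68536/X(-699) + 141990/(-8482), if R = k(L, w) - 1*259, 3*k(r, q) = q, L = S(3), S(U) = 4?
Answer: 840043109011/15432999 ≈ 54432.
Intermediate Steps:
w = -17 (w = -7 - 10 = -17)
L = 4
k(r, q) = q/3
R = -794/3 (R = (1/3)*(-17) - 1*259 = -17/3 - 259 = -794/3 ≈ -264.67)
X(a) = (-514 + a)/(-794/3 + a) (X(a) = (a - 514)/(a - 794/3) = (-514 + a)/(-794/3 + a))
68536/X(-699) + 141990/(-8482) = 68536/((3*(-514 - 699)/(-794 + 3*(-699)))) + 141990/(-8482) = 68536/((3*(-1213)/(-794 - 2097))) + 141990*(-1/8482) = 68536/((3*(-1213)/(-2891))) - 70995/4241 = 68536/((3*(-1/2891)*(-1213))) - 70995/4241 = 68536/(3639/2891) - 70995/4241 = 68536*(2891/3639) - 70995/4241 = 198137576/3639 - 70995/4241 = 840043109011/15432999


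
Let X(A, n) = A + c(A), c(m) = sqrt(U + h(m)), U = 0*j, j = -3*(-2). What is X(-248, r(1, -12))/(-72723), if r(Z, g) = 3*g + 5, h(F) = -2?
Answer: 248/72723 - I*sqrt(2)/72723 ≈ 0.0034102 - 1.9447e-5*I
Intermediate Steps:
j = 6
r(Z, g) = 5 + 3*g
U = 0 (U = 0*6 = 0)
c(m) = I*sqrt(2) (c(m) = sqrt(0 - 2) = sqrt(-2) = I*sqrt(2))
X(A, n) = A + I*sqrt(2)
X(-248, r(1, -12))/(-72723) = (-248 + I*sqrt(2))/(-72723) = (-248 + I*sqrt(2))*(-1/72723) = 248/72723 - I*sqrt(2)/72723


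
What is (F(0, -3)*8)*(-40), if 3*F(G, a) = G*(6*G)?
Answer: 0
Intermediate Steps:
F(G, a) = 2*G² (F(G, a) = (G*(6*G))/3 = (6*G²)/3 = 2*G²)
(F(0, -3)*8)*(-40) = ((2*0²)*8)*(-40) = ((2*0)*8)*(-40) = (0*8)*(-40) = 0*(-40) = 0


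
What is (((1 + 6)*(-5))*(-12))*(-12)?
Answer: -5040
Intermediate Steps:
(((1 + 6)*(-5))*(-12))*(-12) = ((7*(-5))*(-12))*(-12) = -35*(-12)*(-12) = 420*(-12) = -5040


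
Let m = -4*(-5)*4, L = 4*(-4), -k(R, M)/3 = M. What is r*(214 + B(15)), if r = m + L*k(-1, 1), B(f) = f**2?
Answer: 56192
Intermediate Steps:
k(R, M) = -3*M
L = -16
m = 80 (m = 20*4 = 80)
r = 128 (r = 80 - (-48) = 80 - 16*(-3) = 80 + 48 = 128)
r*(214 + B(15)) = 128*(214 + 15**2) = 128*(214 + 225) = 128*439 = 56192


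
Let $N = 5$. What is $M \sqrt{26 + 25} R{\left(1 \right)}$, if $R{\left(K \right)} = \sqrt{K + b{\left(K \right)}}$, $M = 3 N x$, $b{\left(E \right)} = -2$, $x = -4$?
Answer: $- 60 i \sqrt{51} \approx - 428.49 i$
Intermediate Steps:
$M = -60$ ($M = 3 \cdot 5 \left(-4\right) = 15 \left(-4\right) = -60$)
$R{\left(K \right)} = \sqrt{-2 + K}$ ($R{\left(K \right)} = \sqrt{K - 2} = \sqrt{-2 + K}$)
$M \sqrt{26 + 25} R{\left(1 \right)} = - 60 \sqrt{26 + 25} \sqrt{-2 + 1} = - 60 \sqrt{51} \sqrt{-1} = - 60 \sqrt{51} i = - 60 i \sqrt{51}$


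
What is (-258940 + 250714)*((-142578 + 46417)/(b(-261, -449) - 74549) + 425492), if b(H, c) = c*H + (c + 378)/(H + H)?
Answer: -77905278901570500/22258151 ≈ -3.5001e+9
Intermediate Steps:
b(H, c) = H*c + (378 + c)/(2*H) (b(H, c) = H*c + (378 + c)/((2*H)) = H*c + (378 + c)*(1/(2*H)) = H*c + (378 + c)/(2*H))
(-258940 + 250714)*((-142578 + 46417)/(b(-261, -449) - 74549) + 425492) = (-258940 + 250714)*((-142578 + 46417)/((189 + (½)*(-449) - 449*(-261)²)/(-261) - 74549) + 425492) = -8226*(-96161/(-(189 - 449/2 - 449*68121)/261 - 74549) + 425492) = -8226*(-96161/(-(189 - 449/2 - 30586329)/261 - 74549) + 425492) = -8226*(-96161/(-1/261*(-61172729/2) - 74549) + 425492) = -8226*(-96161/(61172729/522 - 74549) + 425492) = -8226*(-96161/22258151/522 + 425492) = -8226*(-96161*522/22258151 + 425492) = -8226*(-50196042/22258151 + 425492) = -8226*9470614989250/22258151 = -77905278901570500/22258151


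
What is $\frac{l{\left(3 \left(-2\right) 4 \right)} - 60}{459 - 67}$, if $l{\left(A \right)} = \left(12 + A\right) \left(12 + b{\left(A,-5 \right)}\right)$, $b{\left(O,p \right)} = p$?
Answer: $- \frac{18}{49} \approx -0.36735$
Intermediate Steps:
$l{\left(A \right)} = 84 + 7 A$ ($l{\left(A \right)} = \left(12 + A\right) \left(12 - 5\right) = \left(12 + A\right) 7 = 84 + 7 A$)
$\frac{l{\left(3 \left(-2\right) 4 \right)} - 60}{459 - 67} = \frac{\left(84 + 7 \cdot 3 \left(-2\right) 4\right) - 60}{459 - 67} = \frac{\left(84 + 7 \left(\left(-6\right) 4\right)\right) - 60}{392} = \left(\left(84 + 7 \left(-24\right)\right) - 60\right) \frac{1}{392} = \left(\left(84 - 168\right) - 60\right) \frac{1}{392} = \left(-84 - 60\right) \frac{1}{392} = \left(-144\right) \frac{1}{392} = - \frac{18}{49}$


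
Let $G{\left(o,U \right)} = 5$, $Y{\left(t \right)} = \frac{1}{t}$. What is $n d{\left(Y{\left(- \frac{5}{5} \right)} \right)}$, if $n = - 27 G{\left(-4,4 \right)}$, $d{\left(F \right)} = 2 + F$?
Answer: $-135$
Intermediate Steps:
$n = -135$ ($n = \left(-27\right) 5 = -135$)
$n d{\left(Y{\left(- \frac{5}{5} \right)} \right)} = - 135 \left(2 + \frac{1}{\left(-5\right) \frac{1}{5}}\right) = - 135 \left(2 + \frac{1}{-1}\right) = - 135 \left(2 - 1\right) = \left(-135\right) 1 = -135$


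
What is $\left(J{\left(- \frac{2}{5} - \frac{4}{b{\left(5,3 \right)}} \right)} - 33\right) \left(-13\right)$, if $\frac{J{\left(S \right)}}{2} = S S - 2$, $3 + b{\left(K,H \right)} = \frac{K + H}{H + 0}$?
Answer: $- \frac{75439}{25} \approx -3017.6$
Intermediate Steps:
$b{\left(K,H \right)} = -3 + \frac{H + K}{H}$ ($b{\left(K,H \right)} = -3 + \frac{K + H}{H + 0} = -3 + \frac{H + K}{H}$)
$J{\left(S \right)} = -4 + 2 S^{2}$ ($J{\left(S \right)} = 2 \left(S S - 2\right) = 2 \left(S^{2} - 2\right) = 2 \left(-2 + S^{2}\right) = -4 + 2 S^{2}$)
$\left(J{\left(- \frac{2}{5} - \frac{4}{b{\left(5,3 \right)}} \right)} - 33\right) \left(-13\right) = \left(\left(-4 + 2 \left(- \frac{2}{5} - \frac{4}{-2 + \frac{5}{3}}\right)^{2}\right) - 33\right) \left(-13\right) = \left(\left(-4 + 2 \left(- \frac{2}{5} - \frac{4}{- \frac{1}{3}}\right)^{2}\right) - 33\right) \left(-13\right) = \left(\left(-4 + 2 \left(- \frac{2}{5} - -12\right)^{2}\right) - 33\right) \left(-13\right) = \left(\left(-4 + 2 \left(- \frac{2}{5} + 12\right)^{2}\right) - 33\right) \left(-13\right) = \left(\left(-4 + 2 \left(\frac{58}{5}\right)^{2}\right) - 33\right) \left(-13\right) = \left(\left(-4 + 2 \cdot \frac{3364}{25}\right) - 33\right) \left(-13\right) = \left(\left(-4 + \frac{6728}{25}\right) - 33\right) \left(-13\right) = \left(\frac{6628}{25} - 33\right) \left(-13\right) = \frac{5803}{25} \left(-13\right) = - \frac{75439}{25}$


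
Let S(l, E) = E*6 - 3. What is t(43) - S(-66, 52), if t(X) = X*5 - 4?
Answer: -98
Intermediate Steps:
S(l, E) = -3 + 6*E (S(l, E) = 6*E - 3 = -3 + 6*E)
t(X) = -4 + 5*X (t(X) = 5*X - 4 = -4 + 5*X)
t(43) - S(-66, 52) = (-4 + 5*43) - (-3 + 6*52) = (-4 + 215) - (-3 + 312) = 211 - 1*309 = 211 - 309 = -98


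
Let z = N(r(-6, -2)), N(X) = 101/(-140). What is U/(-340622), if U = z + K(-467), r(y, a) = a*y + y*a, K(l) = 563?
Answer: -78719/47687080 ≈ -0.0016507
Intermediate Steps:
r(y, a) = 2*a*y (r(y, a) = a*y + a*y = 2*a*y)
N(X) = -101/140 (N(X) = 101*(-1/140) = -101/140)
z = -101/140 ≈ -0.72143
U = 78719/140 (U = -101/140 + 563 = 78719/140 ≈ 562.28)
U/(-340622) = (78719/140)/(-340622) = (78719/140)*(-1/340622) = -78719/47687080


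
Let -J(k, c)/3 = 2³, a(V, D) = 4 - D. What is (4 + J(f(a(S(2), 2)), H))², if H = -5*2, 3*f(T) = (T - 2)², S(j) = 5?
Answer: 400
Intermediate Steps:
f(T) = (-2 + T)²/3 (f(T) = (T - 2)²/3 = (-2 + T)²/3)
H = -10
J(k, c) = -24 (J(k, c) = -3*2³ = -3*8 = -24)
(4 + J(f(a(S(2), 2)), H))² = (4 - 24)² = (-20)² = 400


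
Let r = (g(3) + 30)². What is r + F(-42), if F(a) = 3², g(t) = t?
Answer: 1098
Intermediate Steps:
F(a) = 9
r = 1089 (r = (3 + 30)² = 33² = 1089)
r + F(-42) = 1089 + 9 = 1098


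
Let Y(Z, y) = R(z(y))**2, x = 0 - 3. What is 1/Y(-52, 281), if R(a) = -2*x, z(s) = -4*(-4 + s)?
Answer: 1/36 ≈ 0.027778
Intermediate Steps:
x = -3
z(s) = 16 - 4*s
R(a) = 6 (R(a) = -2*(-3) = 6)
Y(Z, y) = 36 (Y(Z, y) = 6**2 = 36)
1/Y(-52, 281) = 1/36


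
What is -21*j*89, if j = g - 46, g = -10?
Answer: 104664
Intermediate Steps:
j = -56 (j = -10 - 46 = -56)
-21*j*89 = -21*(-56)*89 = 1176*89 = 104664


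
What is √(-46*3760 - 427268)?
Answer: 6*I*√16673 ≈ 774.74*I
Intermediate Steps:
√(-46*3760 - 427268) = √(-172960 - 427268) = √(-600228) = 6*I*√16673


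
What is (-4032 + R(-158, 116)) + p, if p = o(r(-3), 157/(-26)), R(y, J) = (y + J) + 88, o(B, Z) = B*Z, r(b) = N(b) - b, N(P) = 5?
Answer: -52446/13 ≈ -4034.3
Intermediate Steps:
r(b) = 5 - b
R(y, J) = 88 + J + y (R(y, J) = (J + y) + 88 = 88 + J + y)
p = -628/13 (p = (5 - 1*(-3))*(157/(-26)) = (5 + 3)*(157*(-1/26)) = 8*(-157/26) = -628/13 ≈ -48.308)
(-4032 + R(-158, 116)) + p = (-4032 + (88 + 116 - 158)) - 628/13 = (-4032 + 46) - 628/13 = -3986 - 628/13 = -52446/13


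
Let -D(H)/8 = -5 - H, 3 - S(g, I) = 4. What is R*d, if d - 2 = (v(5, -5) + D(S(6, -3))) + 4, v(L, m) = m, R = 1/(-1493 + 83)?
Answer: -11/470 ≈ -0.023404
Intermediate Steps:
S(g, I) = -1 (S(g, I) = 3 - 1*4 = 3 - 4 = -1)
D(H) = 40 + 8*H (D(H) = -8*(-5 - H) = 40 + 8*H)
R = -1/1410 (R = 1/(-1410) = -1/1410 ≈ -0.00070922)
d = 33 (d = 2 + ((-5 + (40 + 8*(-1))) + 4) = 2 + ((-5 + (40 - 8)) + 4) = 2 + ((-5 + 32) + 4) = 2 + (27 + 4) = 2 + 31 = 33)
R*d = -1/1410*33 = -11/470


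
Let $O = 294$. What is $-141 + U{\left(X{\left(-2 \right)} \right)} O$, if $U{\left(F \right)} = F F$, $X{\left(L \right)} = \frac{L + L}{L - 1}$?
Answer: $\frac{1145}{3} \approx 381.67$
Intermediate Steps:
$X{\left(L \right)} = \frac{2 L}{-1 + L}$
$U{\left(F \right)} = F^{2}$
$-141 + U{\left(X{\left(-2 \right)} \right)} O = -141 + \left(2 \left(-2\right) \frac{1}{-1 - 2}\right)^{2} \cdot 294 = -141 + \left(2 \left(-2\right) \frac{1}{-3}\right)^{2} \cdot 294 = -141 + \left(2 \left(-2\right) \left(- \frac{1}{3}\right)\right)^{2} \cdot 294 = -141 + \left(\frac{4}{3}\right)^{2} \cdot 294 = -141 + \frac{16}{9} \cdot 294 = -141 + \frac{1568}{3} = \frac{1145}{3}$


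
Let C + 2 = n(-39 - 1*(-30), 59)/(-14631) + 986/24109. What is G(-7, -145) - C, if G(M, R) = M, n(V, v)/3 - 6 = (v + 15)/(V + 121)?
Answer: -33182581815/6584457208 ≈ -5.0395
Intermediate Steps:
n(V, v) = 18 + 3*(15 + v)/(121 + V) (n(V, v) = 18 + 3*((v + 15)/(V + 121)) = 18 + 3*((15 + v)/(121 + V)) = 18 + 3*(15 + v)/(121 + V))
C = -12908618641/6584457208 (C = -2 + ((3*(741 + 59 + 6*(-39 - 1*(-30)))/(121 + (-39 - 1*(-30))))/(-14631) + 986/24109) = -2 + ((3*(741 + 59 + 6*(-39 + 30))/(121 + (-39 + 30)))*(-1/14631) + 986*(1/24109)) = -2 + ((3*(741 + 59 + 6*(-9))/(121 - 9))*(-1/14631) + 986/24109) = -2 + ((3*(741 + 59 - 54)/112)*(-1/14631) + 986/24109) = -2 + ((3*(1/112)*746)*(-1/14631) + 986/24109) = -2 + ((1119/56)*(-1/14631) + 986/24109) = -2 + (-373/273112 + 986/24109) = -2 + 260295775/6584457208 = -12908618641/6584457208 ≈ -1.9605)
G(-7, -145) - C = -7 - 1*(-12908618641/6584457208) = -7 + 12908618641/6584457208 = -33182581815/6584457208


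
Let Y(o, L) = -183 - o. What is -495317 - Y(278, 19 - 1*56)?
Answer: -494856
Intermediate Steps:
-495317 - Y(278, 19 - 1*56) = -495317 - (-183 - 1*278) = -495317 - (-183 - 278) = -495317 - 1*(-461) = -495317 + 461 = -494856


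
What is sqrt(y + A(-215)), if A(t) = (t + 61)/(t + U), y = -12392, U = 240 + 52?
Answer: I*sqrt(12394) ≈ 111.33*I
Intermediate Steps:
U = 292
A(t) = (61 + t)/(292 + t) (A(t) = (t + 61)/(t + 292) = (61 + t)/(292 + t))
sqrt(y + A(-215)) = sqrt(-12392 + (61 - 215)/(292 - 215)) = sqrt(-12392 - 154/77) = sqrt(-12392 + (1/77)*(-154)) = sqrt(-12392 - 2) = sqrt(-12394) = I*sqrt(12394)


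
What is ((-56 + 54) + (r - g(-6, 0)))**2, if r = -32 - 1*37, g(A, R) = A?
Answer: 4225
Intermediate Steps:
r = -69 (r = -32 - 37 = -69)
((-56 + 54) + (r - g(-6, 0)))**2 = ((-56 + 54) + (-69 - 1*(-6)))**2 = (-2 + (-69 + 6))**2 = (-2 - 63)**2 = (-65)**2 = 4225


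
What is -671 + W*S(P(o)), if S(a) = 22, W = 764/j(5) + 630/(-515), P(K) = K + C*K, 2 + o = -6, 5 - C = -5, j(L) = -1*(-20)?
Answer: 73381/515 ≈ 142.49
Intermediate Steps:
j(L) = 20
C = 10 (C = 5 - 1*(-5) = 5 + 5 = 10)
o = -8 (o = -2 - 6 = -8)
P(K) = 11*K (P(K) = K + 10*K = 11*K)
W = 19043/515 (W = 764/20 + 630/(-515) = 764*(1/20) + 630*(-1/515) = 191/5 - 126/103 = 19043/515 ≈ 36.977)
-671 + W*S(P(o)) = -671 + (19043/515)*22 = -671 + 418946/515 = 73381/515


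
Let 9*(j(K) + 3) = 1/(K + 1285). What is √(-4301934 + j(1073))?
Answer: I*√23919475237406/2358 ≈ 2074.1*I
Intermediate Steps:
j(K) = -3 + 1/(9*(1285 + K)) (j(K) = -3 + 1/(9*(K + 1285)) = -3 + 1/(9*(1285 + K)))
√(-4301934 + j(1073)) = √(-4301934 + (-34694 - 27*1073)/(9*(1285 + 1073))) = √(-4301934 + (⅑)*(-34694 - 28971)/2358) = √(-4301934 + (⅑)*(1/2358)*(-63665)) = √(-4301934 - 63665/21222) = √(-91295707013/21222) = I*√23919475237406/2358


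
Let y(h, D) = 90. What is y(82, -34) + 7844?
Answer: 7934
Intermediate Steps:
y(82, -34) + 7844 = 90 + 7844 = 7934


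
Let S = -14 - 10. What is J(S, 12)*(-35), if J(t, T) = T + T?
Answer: -840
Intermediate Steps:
S = -24
J(t, T) = 2*T
J(S, 12)*(-35) = (2*12)*(-35) = 24*(-35) = -840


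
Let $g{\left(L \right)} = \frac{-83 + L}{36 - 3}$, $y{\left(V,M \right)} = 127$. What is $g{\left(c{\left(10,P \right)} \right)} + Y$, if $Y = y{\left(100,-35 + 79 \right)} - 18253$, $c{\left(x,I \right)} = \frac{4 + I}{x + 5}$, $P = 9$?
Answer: $- \frac{815782}{45} \approx -18129.0$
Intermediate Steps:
$c{\left(x,I \right)} = \frac{4 + I}{5 + x}$
$g{\left(L \right)} = - \frac{83}{33} + \frac{L}{33}$ ($g{\left(L \right)} = \frac{-83 + L}{33} = \left(-83 + L\right) \frac{1}{33} = - \frac{83}{33} + \frac{L}{33}$)
$Y = -18126$ ($Y = 127 - 18253 = -18126$)
$g{\left(c{\left(10,P \right)} \right)} + Y = \left(- \frac{83}{33} + \frac{\frac{1}{5 + 10} \left(4 + 9\right)}{33}\right) - 18126 = \left(- \frac{83}{33} + \frac{\frac{1}{15} \cdot 13}{33}\right) - 18126 = \left(- \frac{83}{33} + \frac{1}{33} \cdot \frac{13}{15}\right) - 18126 = \left(- \frac{83}{33} + \frac{13}{495}\right) - 18126 = - \frac{112}{45} - 18126 = - \frac{815782}{45}$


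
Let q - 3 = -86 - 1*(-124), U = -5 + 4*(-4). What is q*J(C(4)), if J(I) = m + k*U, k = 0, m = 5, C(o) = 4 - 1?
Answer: 205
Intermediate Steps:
C(o) = 3
U = -21 (U = -5 - 16 = -21)
J(I) = 5 (J(I) = 5 + 0*(-21) = 5 + 0 = 5)
q = 41 (q = 3 + (-86 - 1*(-124)) = 3 + (-86 + 124) = 3 + 38 = 41)
q*J(C(4)) = 41*5 = 205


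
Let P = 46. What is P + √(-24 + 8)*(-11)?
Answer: 46 - 44*I ≈ 46.0 - 44.0*I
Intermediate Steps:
P + √(-24 + 8)*(-11) = 46 + √(-24 + 8)*(-11) = 46 + √(-16)*(-11) = 46 + (4*I)*(-11) = 46 - 44*I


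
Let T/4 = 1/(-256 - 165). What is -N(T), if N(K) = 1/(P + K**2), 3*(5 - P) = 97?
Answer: 531723/14533714 ≈ 0.036586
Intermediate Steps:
P = -82/3 (P = 5 - 1/3*97 = 5 - 97/3 = -82/3 ≈ -27.333)
T = -4/421 (T = 4/(-256 - 165) = 4/(-421) = 4*(-1/421) = -4/421 ≈ -0.0095012)
N(K) = 1/(-82/3 + K**2)
-N(T) = -3/(-82 + 3*(-4/421)**2) = -3/(-82 + 3*(16/177241)) = -3/(-82 + 48/177241) = -3/(-14533714/177241) = -3*(-177241)/14533714 = -1*(-531723/14533714) = 531723/14533714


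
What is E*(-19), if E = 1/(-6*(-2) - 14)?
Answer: 19/2 ≈ 9.5000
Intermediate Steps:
E = -½ (E = 1/(12 - 14) = 1/(-2) = -½ ≈ -0.50000)
E*(-19) = -½*(-19) = 19/2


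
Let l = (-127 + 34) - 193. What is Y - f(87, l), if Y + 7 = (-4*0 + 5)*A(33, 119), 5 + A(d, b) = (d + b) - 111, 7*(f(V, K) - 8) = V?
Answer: 1068/7 ≈ 152.57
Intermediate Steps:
l = -286 (l = -93 - 193 = -286)
f(V, K) = 8 + V/7
A(d, b) = -116 + b + d (A(d, b) = -5 + ((d + b) - 111) = -5 + ((b + d) - 111) = -5 + (-111 + b + d) = -116 + b + d)
Y = 173 (Y = -7 + (-4*0 + 5)*(-116 + 119 + 33) = -7 + (0 + 5)*36 = -7 + 5*36 = -7 + 180 = 173)
Y - f(87, l) = 173 - (8 + (⅐)*87) = 173 - (8 + 87/7) = 173 - 1*143/7 = 173 - 143/7 = 1068/7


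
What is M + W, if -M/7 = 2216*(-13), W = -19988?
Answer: 181668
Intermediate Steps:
M = 201656 (M = -15512*(-13) = -7*(-28808) = 201656)
M + W = 201656 - 19988 = 181668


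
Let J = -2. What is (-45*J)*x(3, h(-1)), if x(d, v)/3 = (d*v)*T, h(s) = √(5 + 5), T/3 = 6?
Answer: 14580*√10 ≈ 46106.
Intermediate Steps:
T = 18 (T = 3*6 = 18)
h(s) = √10
x(d, v) = 54*d*v (x(d, v) = 3*((d*v)*18) = 3*(18*d*v) = 54*d*v)
(-45*J)*x(3, h(-1)) = (-45*(-2))*(54*3*√10) = 90*(162*√10) = 14580*√10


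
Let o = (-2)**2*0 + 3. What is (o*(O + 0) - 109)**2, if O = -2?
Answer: 13225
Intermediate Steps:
o = 3 (o = 4*0 + 3 = 0 + 3 = 3)
(o*(O + 0) - 109)**2 = (3*(-2 + 0) - 109)**2 = (3*(-2) - 109)**2 = (-6 - 109)**2 = (-115)**2 = 13225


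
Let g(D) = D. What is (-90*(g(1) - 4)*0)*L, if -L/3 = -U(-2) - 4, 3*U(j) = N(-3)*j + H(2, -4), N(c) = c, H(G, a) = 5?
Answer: 0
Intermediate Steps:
U(j) = 5/3 - j (U(j) = (-3*j + 5)/3 = (5 - 3*j)/3 = 5/3 - j)
L = 23 (L = -3*(-(5/3 - 1*(-2)) - 4) = -3*(-(5/3 + 2) - 4) = -3*(-1*11/3 - 4) = -3*(-11/3 - 4) = -3*(-23/3) = 23)
(-90*(g(1) - 4)*0)*L = -90*(1 - 4)*0*23 = -(-270)*0*23 = -90*0*23 = 0*23 = 0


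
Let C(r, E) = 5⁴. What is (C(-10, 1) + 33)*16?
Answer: 10528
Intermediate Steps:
C(r, E) = 625
(C(-10, 1) + 33)*16 = (625 + 33)*16 = 658*16 = 10528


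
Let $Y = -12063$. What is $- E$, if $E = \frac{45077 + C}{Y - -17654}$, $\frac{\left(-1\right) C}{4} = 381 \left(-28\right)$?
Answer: $- \frac{87749}{5591} \approx -15.695$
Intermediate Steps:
$C = 42672$ ($C = - 4 \cdot 381 \left(-28\right) = \left(-4\right) \left(-10668\right) = 42672$)
$E = \frac{87749}{5591}$ ($E = \frac{45077 + 42672}{-12063 - -17654} = \frac{87749}{-12063 + 17654} = \frac{87749}{5591} \approx 15.695$)
$- E = \left(-1\right) \frac{87749}{5591} = - \frac{87749}{5591}$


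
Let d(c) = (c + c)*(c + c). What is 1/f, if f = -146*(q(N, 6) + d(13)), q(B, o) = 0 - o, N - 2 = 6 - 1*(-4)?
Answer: -1/97820 ≈ -1.0223e-5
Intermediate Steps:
N = 12 (N = 2 + (6 - 1*(-4)) = 2 + (6 + 4) = 2 + 10 = 12)
q(B, o) = -o
d(c) = 4*c² (d(c) = (2*c)*(2*c) = 4*c²)
f = -97820 (f = -146*(-1*6 + 4*13²) = -146*(-6 + 4*169) = -146*(-6 + 676) = -146*670 = -97820)
1/f = 1/(-97820) = -1/97820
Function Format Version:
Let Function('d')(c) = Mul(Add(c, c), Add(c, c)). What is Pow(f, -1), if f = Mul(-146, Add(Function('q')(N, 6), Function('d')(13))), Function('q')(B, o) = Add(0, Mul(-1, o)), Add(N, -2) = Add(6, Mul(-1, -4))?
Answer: Rational(-1, 97820) ≈ -1.0223e-5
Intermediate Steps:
N = 12 (N = Add(2, Add(6, Mul(-1, -4))) = Add(2, Add(6, 4)) = Add(2, 10) = 12)
Function('q')(B, o) = Mul(-1, o)
Function('d')(c) = Mul(4, Pow(c, 2)) (Function('d')(c) = Mul(Mul(2, c), Mul(2, c)) = Mul(4, Pow(c, 2)))
f = -97820 (f = Mul(-146, Add(Mul(-1, 6), Mul(4, Pow(13, 2)))) = Mul(-146, Add(-6, Mul(4, 169))) = Mul(-146, Add(-6, 676)) = Mul(-146, 670) = -97820)
Pow(f, -1) = Pow(-97820, -1) = Rational(-1, 97820)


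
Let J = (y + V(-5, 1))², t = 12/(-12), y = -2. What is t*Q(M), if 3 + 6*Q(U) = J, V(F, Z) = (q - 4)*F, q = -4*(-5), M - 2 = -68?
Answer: -6721/6 ≈ -1120.2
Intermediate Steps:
M = -66 (M = 2 - 68 = -66)
q = 20
V(F, Z) = 16*F (V(F, Z) = (20 - 4)*F = 16*F)
t = -1 (t = 12*(-1/12) = -1)
J = 6724 (J = (-2 + 16*(-5))² = (-2 - 80)² = (-82)² = 6724)
Q(U) = 6721/6 (Q(U) = -½ + (⅙)*6724 = -½ + 3362/3 = 6721/6)
t*Q(M) = -1*6721/6 = -6721/6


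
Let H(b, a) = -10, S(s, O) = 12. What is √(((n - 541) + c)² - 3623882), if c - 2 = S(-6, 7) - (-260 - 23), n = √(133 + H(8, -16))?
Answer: √(-3623882 + (-244 + √123)²) ≈ 1889.3*I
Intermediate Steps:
n = √123 (n = √(133 - 10) = √123 ≈ 11.091)
c = 297 (c = 2 + (12 - (-260 - 23)) = 2 + (12 - 1*(-283)) = 2 + (12 + 283) = 2 + 295 = 297)
√(((n - 541) + c)² - 3623882) = √(((√123 - 541) + 297)² - 3623882) = √(((-541 + √123) + 297)² - 3623882) = √((-244 + √123)² - 3623882) = √(-3623882 + (-244 + √123)²)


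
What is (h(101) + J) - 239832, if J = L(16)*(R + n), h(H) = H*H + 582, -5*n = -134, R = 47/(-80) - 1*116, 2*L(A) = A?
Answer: -2297673/10 ≈ -2.2977e+5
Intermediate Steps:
L(A) = A/2
R = -9327/80 (R = 47*(-1/80) - 116 = -47/80 - 116 = -9327/80 ≈ -116.59)
n = 134/5 (n = -⅕*(-134) = 134/5 ≈ 26.800)
h(H) = 582 + H² (h(H) = H² + 582 = 582 + H²)
J = -7183/10 (J = ((½)*16)*(-9327/80 + 134/5) = 8*(-7183/80) = -7183/10 ≈ -718.30)
(h(101) + J) - 239832 = ((582 + 101²) - 7183/10) - 239832 = ((582 + 10201) - 7183/10) - 239832 = (10783 - 7183/10) - 239832 = 100647/10 - 239832 = -2297673/10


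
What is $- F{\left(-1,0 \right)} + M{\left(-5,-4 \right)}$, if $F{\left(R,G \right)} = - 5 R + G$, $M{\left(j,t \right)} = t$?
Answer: $-9$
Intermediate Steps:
$F{\left(R,G \right)} = G - 5 R$
$- F{\left(-1,0 \right)} + M{\left(-5,-4 \right)} = - (0 - -5) - 4 = - (0 + 5) - 4 = \left(-1\right) 5 - 4 = -5 - 4 = -9$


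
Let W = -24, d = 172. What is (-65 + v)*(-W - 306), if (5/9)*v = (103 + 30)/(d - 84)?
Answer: 3863823/220 ≈ 17563.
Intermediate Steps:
v = 1197/440 (v = 9*((103 + 30)/(172 - 84))/5 = 9*(133/88)/5 = 9*(133*(1/88))/5 = (9/5)*(133/88) = 1197/440 ≈ 2.7205)
(-65 + v)*(-W - 306) = (-65 + 1197/440)*(-1*(-24) - 306) = -27403*(24 - 306)/440 = -27403/440*(-282) = 3863823/220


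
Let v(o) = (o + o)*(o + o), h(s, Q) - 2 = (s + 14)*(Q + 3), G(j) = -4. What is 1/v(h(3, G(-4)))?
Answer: 1/900 ≈ 0.0011111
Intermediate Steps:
h(s, Q) = 2 + (3 + Q)*(14 + s) (h(s, Q) = 2 + (s + 14)*(Q + 3) = 2 + (14 + s)*(3 + Q) = 2 + (3 + Q)*(14 + s))
v(o) = 4*o² (v(o) = (2*o)*(2*o) = 4*o²)
1/v(h(3, G(-4))) = 1/(4*(44 + 3*3 + 14*(-4) - 4*3)²) = 1/(4*(44 + 9 - 56 - 12)²) = 1/(4*(-15)²) = 1/(4*225) = 1/900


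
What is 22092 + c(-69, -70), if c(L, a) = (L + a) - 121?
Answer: 21832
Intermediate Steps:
c(L, a) = -121 + L + a
22092 + c(-69, -70) = 22092 + (-121 - 69 - 70) = 22092 - 260 = 21832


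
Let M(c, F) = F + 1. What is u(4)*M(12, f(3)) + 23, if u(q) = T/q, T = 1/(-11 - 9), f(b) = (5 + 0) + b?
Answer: 1831/80 ≈ 22.888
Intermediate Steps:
f(b) = 5 + b
M(c, F) = 1 + F
T = -1/20 (T = 1/(-20) = -1/20 ≈ -0.050000)
u(q) = -1/(20*q)
u(4)*M(12, f(3)) + 23 = (-1/20/4)*(1 + (5 + 3)) + 23 = (-1/20*¼)*(1 + 8) + 23 = -1/80*9 + 23 = -9/80 + 23 = 1831/80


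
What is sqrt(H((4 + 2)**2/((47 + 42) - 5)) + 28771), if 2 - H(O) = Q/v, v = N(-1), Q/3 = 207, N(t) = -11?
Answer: 6*sqrt(96899)/11 ≈ 169.79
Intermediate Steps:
Q = 621 (Q = 3*207 = 621)
v = -11
H(O) = 643/11 (H(O) = 2 - 621/(-11) = 2 - 621*(-1)/11 = 2 - 1*(-621/11) = 2 + 621/11 = 643/11)
sqrt(H((4 + 2)**2/((47 + 42) - 5)) + 28771) = sqrt(643/11 + 28771) = sqrt(317124/11) = 6*sqrt(96899)/11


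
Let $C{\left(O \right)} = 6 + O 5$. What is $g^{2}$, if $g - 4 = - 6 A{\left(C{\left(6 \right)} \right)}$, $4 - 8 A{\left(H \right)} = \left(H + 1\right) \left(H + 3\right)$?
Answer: $\frac{18774889}{16} \approx 1.1734 \cdot 10^{6}$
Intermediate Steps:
$C{\left(O \right)} = 6 + 5 O$
$A{\left(H \right)} = \frac{1}{2} - \frac{\left(1 + H\right) \left(3 + H\right)}{8}$ ($A{\left(H \right)} = \frac{1}{2} - \frac{\left(H + 1\right) \left(H + 3\right)}{8} = \frac{1}{2} - \frac{\left(1 + H\right) \left(3 + H\right)}{8}$)
$g = \frac{4333}{4}$ ($g = 4 - 6 \left(\frac{1}{8} - \frac{6 + 5 \cdot 6}{2} - \frac{\left(6 + 5 \cdot 6\right)^{2}}{8}\right) = 4 - 6 \left(\frac{1}{8} - \frac{6 + 30}{2} - \frac{\left(6 + 30\right)^{2}}{8}\right) = 4 - 6 \left(\frac{1}{8} - 18 - \frac{36^{2}}{8}\right) = 4 - 6 \left(\frac{1}{8} - 18 - 162\right) = 4 - - \frac{4317}{4} = 4 + \frac{4317}{4} = \frac{4333}{4} \approx 1083.3$)
$g^{2} = \left(\frac{4333}{4}\right)^{2} = \frac{18774889}{16}$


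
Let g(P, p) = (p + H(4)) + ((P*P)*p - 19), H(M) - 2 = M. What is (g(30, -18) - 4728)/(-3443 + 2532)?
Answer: 20959/911 ≈ 23.007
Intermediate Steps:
H(M) = 2 + M
g(P, p) = -13 + p + p*P² (g(P, p) = (p + (2 + 4)) + ((P*P)*p - 19) = (p + 6) + (P²*p - 19) = (6 + p) + (p*P² - 19) = (6 + p) + (-19 + p*P²) = -13 + p + p*P²)
(g(30, -18) - 4728)/(-3443 + 2532) = ((-13 - 18 - 18*30²) - 4728)/(-3443 + 2532) = ((-13 - 18 - 18*900) - 4728)/(-911) = ((-13 - 18 - 16200) - 4728)*(-1/911) = (-16231 - 4728)*(-1/911) = -20959*(-1/911) = 20959/911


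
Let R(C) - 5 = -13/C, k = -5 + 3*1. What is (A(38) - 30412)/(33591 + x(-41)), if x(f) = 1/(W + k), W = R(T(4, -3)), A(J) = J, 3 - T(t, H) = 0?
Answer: -121496/134361 ≈ -0.90425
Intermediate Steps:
k = -2 (k = -5 + 3 = -2)
T(t, H) = 3 (T(t, H) = 3 - 1*0 = 3 + 0 = 3)
R(C) = 5 - 13/C
W = ⅔ (W = 5 - 13/3 = ⅔ ≈ 0.66667)
x(f) = -¾ (x(f) = 1/(⅔ - 2) = 1/(-4/3) = -¾)
(A(38) - 30412)/(33591 + x(-41)) = (38 - 30412)/(33591 - ¾) = -30374/134361/4 = -30374*4/134361 = -121496/134361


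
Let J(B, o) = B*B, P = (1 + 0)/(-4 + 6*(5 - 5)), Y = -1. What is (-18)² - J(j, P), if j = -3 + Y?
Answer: 308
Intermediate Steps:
j = -4 (j = -3 - 1 = -4)
P = -¼ (P = 1/(-4 + 6*0) = 1/(-4 + 0) = 1/(-4) = 1*(-¼) = -¼ ≈ -0.25000)
J(B, o) = B²
(-18)² - J(j, P) = (-18)² - 1*(-4)² = 324 - 1*16 = 324 - 16 = 308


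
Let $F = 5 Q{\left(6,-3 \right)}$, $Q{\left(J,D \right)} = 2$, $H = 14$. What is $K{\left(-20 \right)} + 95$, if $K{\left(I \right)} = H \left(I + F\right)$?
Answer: $-45$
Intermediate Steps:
$F = 10$ ($F = 5 \cdot 2 = 10$)
$K{\left(I \right)} = 140 + 14 I$ ($K{\left(I \right)} = 14 \left(I + 10\right) = 14 \left(10 + I\right) = 140 + 14 I$)
$K{\left(-20 \right)} + 95 = \left(140 + 14 \left(-20\right)\right) + 95 = \left(140 - 280\right) + 95 = -140 + 95 = -45$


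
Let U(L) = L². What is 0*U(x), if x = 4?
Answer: 0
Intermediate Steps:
0*U(x) = 0*4² = 0*16 = 0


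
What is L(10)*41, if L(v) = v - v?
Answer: 0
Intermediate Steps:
L(v) = 0
L(10)*41 = 0*41 = 0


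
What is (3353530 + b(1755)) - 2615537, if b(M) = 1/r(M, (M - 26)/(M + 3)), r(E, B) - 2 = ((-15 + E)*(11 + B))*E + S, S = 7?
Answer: 7912799533440284/10722052287 ≈ 7.3799e+5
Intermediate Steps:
r(E, B) = 9 + E*(-15 + E)*(11 + B) (r(E, B) = 2 + (((-15 + E)*(11 + B))*E + 7) = 2 + (E*(-15 + E)*(11 + B) + 7) = 2 + (7 + E*(-15 + E)*(11 + B)) = 9 + E*(-15 + E)*(11 + B))
b(M) = 1/(9 - 165*M + 11*M² + M²*(-26 + M)/(3 + M) - 15*M*(-26 + M)/(3 + M)) (b(M) = 1/(9 - 165*M + 11*M² + ((M - 26)/(M + 3))*M² - 15*(M - 26)/(M + 3)*M) = 1/(9 - 165*M + 11*M² + ((-26 + M)/(3 + M))*M² - 15*(-26 + M)/(3 + M)*M) = 1/(9 - 165*M + 11*M² + M²*(-26 + M)/(3 + M) - 15*M*(-26 + M)/(3 + M)))
(3353530 + b(1755)) - 2615537 = (3353530 + (3 + 1755)/(27 - 173*1755² - 96*1755 + 12*1755³)) - 2615537 = (3353530 + 1758/(27 - 173*3080025 - 168480 + 12*5405443875)) - 2615537 = (3353530 + 1758/(27 - 532844325 - 168480 + 64865326500)) - 2615537 = (3353530 + 1758/64332313722) - 2615537 = (3353530 + (1/64332313722)*1758) - 2615537 = (3353530 + 293/10722052287) - 2615537 = 35956724006023403/10722052287 - 2615537 = 7912799533440284/10722052287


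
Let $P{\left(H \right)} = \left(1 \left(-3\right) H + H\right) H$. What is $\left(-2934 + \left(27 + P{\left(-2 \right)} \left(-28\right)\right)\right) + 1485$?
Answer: $-1198$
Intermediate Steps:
$P{\left(H \right)} = - 2 H^{2}$ ($P{\left(H \right)} = \left(- 3 H + H\right) H = - 2 H H = - 2 H^{2}$)
$\left(-2934 + \left(27 + P{\left(-2 \right)} \left(-28\right)\right)\right) + 1485 = \left(-2934 + \left(27 + - 2 \left(-2\right)^{2} \left(-28\right)\right)\right) + 1485 = \left(-2934 + \left(27 + \left(-2\right) 4 \left(-28\right)\right)\right) + 1485 = \left(-2934 + \left(27 - -224\right)\right) + 1485 = \left(-2934 + \left(27 + 224\right)\right) + 1485 = \left(-2934 + 251\right) + 1485 = -2683 + 1485 = -1198$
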